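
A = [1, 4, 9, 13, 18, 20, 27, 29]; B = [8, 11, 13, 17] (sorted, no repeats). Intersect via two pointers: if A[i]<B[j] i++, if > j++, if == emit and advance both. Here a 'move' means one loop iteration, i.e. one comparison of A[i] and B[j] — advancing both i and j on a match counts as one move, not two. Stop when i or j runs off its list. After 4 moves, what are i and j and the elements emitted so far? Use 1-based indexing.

i=4, j=2, emitted=[]

[i=1,j=1] 1<8 → i++
[i=2,j=1] 4<8 → i++
[i=3,j=1] 9>8 → j++
[i=3,j=2] 9<11 → i++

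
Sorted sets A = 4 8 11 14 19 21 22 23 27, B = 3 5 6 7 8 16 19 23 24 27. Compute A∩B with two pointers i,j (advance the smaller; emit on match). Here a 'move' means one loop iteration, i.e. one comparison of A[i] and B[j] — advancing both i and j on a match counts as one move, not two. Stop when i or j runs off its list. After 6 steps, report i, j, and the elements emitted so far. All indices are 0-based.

i=0 j=0: 4>3, j++
i=0 j=1: 4<5, i++
i=1 j=1: 8>5, j++
i=1 j=2: 8>6, j++
i=1 j=3: 8>7, j++
i=1 j=4: 8==8 emit, i++,j++

i=2, j=5, emitted=[8]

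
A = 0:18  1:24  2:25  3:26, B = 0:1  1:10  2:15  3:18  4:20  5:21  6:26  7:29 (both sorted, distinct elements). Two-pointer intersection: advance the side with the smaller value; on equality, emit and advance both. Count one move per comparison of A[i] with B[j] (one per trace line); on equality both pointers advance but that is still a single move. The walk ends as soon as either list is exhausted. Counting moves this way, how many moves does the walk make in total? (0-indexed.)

i=0 j=0: 18>1, j++
i=0 j=1: 18>10, j++
i=0 j=2: 18>15, j++
i=0 j=3: 18==18 emit, i++,j++
i=1 j=4: 24>20, j++
i=1 j=5: 24>21, j++
i=1 j=6: 24<26, i++
i=2 j=6: 25<26, i++
i=3 j=6: 26==26 emit, i++,j++

9 moves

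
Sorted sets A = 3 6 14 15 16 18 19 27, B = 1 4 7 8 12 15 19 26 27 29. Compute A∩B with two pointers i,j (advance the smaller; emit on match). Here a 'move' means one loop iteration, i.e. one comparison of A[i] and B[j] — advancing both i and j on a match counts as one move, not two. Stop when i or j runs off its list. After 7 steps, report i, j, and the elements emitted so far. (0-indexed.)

i=2, j=5, emitted=[]

i=0 j=0: 3>1, j++
i=0 j=1: 3<4, i++
i=1 j=1: 6>4, j++
i=1 j=2: 6<7, i++
i=2 j=2: 14>7, j++
i=2 j=3: 14>8, j++
i=2 j=4: 14>12, j++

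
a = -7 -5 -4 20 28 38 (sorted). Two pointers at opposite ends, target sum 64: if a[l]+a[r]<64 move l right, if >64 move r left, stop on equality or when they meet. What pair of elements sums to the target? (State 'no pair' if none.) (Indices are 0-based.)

[0,5] -7+38=31 <64 → l++
[1,5] -5+38=33 <64 → l++
[2,5] -4+38=34 <64 → l++
[3,5] 20+38=58 <64 → l++
[4,5] 28+38=66 >64 → r--

no pair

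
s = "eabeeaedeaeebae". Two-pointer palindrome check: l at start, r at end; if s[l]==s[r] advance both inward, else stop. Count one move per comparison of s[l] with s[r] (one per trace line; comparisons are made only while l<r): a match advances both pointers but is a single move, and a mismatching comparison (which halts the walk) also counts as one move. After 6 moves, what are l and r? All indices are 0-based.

l=6, r=8

[0,14] 'e'=='e' → l++,r--
[1,13] 'a'=='a' → l++,r--
[2,12] 'b'=='b' → l++,r--
[3,11] 'e'=='e' → l++,r--
[4,10] 'e'=='e' → l++,r--
[5,9] 'a'=='a' → l++,r--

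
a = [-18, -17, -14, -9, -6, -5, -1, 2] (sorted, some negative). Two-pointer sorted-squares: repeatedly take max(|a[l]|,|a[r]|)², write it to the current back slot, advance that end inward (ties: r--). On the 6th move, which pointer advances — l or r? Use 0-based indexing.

l

[0,7] |-18|>|2| out[7]=324 → l++
[1,7] |-17|>|2| out[6]=289 → l++
[2,7] |-14|>|2| out[5]=196 → l++
[3,7] |-9|>|2| out[4]=81 → l++
[4,7] |-6|>|2| out[3]=36 → l++
[5,7] |-5|>|2| out[2]=25 → l++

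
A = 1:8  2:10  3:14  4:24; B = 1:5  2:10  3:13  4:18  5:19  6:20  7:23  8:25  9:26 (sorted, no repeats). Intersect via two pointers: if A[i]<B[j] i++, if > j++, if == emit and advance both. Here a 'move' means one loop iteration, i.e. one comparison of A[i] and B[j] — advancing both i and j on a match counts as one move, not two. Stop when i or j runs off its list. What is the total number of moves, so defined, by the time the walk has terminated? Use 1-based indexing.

10 moves

[i=1,j=1] 8>5 → j++
[i=1,j=2] 8<10 → i++
[i=2,j=2] 10==10 emit → i++,j++
[i=3,j=3] 14>13 → j++
[i=3,j=4] 14<18 → i++
[i=4,j=4] 24>18 → j++
[i=4,j=5] 24>19 → j++
[i=4,j=6] 24>20 → j++
[i=4,j=7] 24>23 → j++
[i=4,j=8] 24<25 → i++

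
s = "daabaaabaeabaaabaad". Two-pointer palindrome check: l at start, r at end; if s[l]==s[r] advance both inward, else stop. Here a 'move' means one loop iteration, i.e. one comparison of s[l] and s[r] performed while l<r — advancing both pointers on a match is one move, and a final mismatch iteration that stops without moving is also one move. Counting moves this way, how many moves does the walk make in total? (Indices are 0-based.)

9 moves

[0,18] 'd'=='d' → l++,r--
[1,17] 'a'=='a' → l++,r--
[2,16] 'a'=='a' → l++,r--
[3,15] 'b'=='b' → l++,r--
[4,14] 'a'=='a' → l++,r--
[5,13] 'a'=='a' → l++,r--
[6,12] 'a'=='a' → l++,r--
[7,11] 'b'=='b' → l++,r--
[8,10] 'a'=='a' → l++,r--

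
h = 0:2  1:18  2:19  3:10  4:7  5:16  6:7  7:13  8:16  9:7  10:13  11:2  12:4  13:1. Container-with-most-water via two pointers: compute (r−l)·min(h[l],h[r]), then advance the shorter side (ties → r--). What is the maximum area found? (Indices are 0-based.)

[0,13] min(2,1)*13=13 best=13 * → r--
[0,12] min(2,4)*12=24 best=24 * → l++
[1,12] min(18,4)*11=44 best=44 * → r--
[1,11] min(18,2)*10=20 best=44 → r--
[1,10] min(18,13)*9=117 best=117 * → r--
[1,9] min(18,7)*8=56 best=117 → r--
[1,8] min(18,16)*7=112 best=117 → r--
[1,7] min(18,13)*6=78 best=117 → r--
[1,6] min(18,7)*5=35 best=117 → r--
[1,5] min(18,16)*4=64 best=117 → r--
[1,4] min(18,7)*3=21 best=117 → r--
[1,3] min(18,10)*2=20 best=117 → r--
[1,2] min(18,19)*1=18 best=117 → l++

max area = 117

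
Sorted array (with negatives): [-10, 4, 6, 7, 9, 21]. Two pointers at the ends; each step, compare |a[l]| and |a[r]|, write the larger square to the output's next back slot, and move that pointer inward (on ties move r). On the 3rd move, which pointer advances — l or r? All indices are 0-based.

[0,5] |-10|<=|21| out[5]=441 → r--
[0,4] |-10|>|9| out[4]=100 → l++
[1,4] |4|<=|9| out[3]=81 → r--

r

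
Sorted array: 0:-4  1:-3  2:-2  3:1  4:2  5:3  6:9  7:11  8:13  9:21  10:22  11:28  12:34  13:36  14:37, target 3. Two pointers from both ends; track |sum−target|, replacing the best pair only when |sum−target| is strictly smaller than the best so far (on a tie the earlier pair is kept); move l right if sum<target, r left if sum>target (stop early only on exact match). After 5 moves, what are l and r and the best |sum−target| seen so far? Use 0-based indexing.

l=0, r=9, best |Δ|=15

l=0 r=14: -4+37=33 d=30 *, r--
l=0 r=13: -4+36=32 d=29 *, r--
l=0 r=12: -4+34=30 d=27 *, r--
l=0 r=11: -4+28=24 d=21 *, r--
l=0 r=10: -4+22=18 d=15 *, r--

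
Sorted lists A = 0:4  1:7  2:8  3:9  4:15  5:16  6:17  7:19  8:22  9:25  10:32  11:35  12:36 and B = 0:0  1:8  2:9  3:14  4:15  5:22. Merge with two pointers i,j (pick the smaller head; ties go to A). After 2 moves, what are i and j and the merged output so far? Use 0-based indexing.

i=1, j=1, merged so far=[0, 4]

i=0 j=0: A[i]=4>B[j]=0 take 0, j++
i=0 j=1: A[i]=4<=B[j]=8 take 4, i++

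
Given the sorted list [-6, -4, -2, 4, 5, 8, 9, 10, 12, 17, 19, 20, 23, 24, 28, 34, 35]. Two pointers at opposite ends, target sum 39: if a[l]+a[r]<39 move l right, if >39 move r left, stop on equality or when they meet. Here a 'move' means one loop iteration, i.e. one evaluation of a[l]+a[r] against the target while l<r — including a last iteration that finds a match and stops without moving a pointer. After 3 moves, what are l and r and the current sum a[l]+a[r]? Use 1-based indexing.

[1,17] -6+35=29 <39 → l++
[2,17] -4+35=31 <39 → l++
[3,17] -2+35=33 <39 → l++

l=4, r=17, sum=39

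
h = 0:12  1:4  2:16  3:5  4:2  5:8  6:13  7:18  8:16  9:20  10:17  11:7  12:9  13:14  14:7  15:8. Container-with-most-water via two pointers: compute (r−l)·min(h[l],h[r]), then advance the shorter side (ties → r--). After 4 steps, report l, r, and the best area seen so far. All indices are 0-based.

l=0 r=15: min(12,8)*15=120 best=120 *, r--
l=0 r=14: min(12,7)*14=98 best=120, r--
l=0 r=13: min(12,14)*13=156 best=156 *, l++
l=1 r=13: min(4,14)*12=48 best=156, l++

l=2, r=13, best area=156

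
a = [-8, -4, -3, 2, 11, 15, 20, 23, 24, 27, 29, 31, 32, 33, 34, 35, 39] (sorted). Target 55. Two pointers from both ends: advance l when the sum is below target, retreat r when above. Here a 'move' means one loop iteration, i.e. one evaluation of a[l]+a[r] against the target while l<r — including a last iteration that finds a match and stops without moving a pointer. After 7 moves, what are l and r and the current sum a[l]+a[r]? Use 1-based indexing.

l=7, r=16, sum=55

l=1 r=17: -8+39=31 <55, l++
l=2 r=17: -4+39=35 <55, l++
l=3 r=17: -3+39=36 <55, l++
l=4 r=17: 2+39=41 <55, l++
l=5 r=17: 11+39=50 <55, l++
l=6 r=17: 15+39=54 <55, l++
l=7 r=17: 20+39=59 >55, r--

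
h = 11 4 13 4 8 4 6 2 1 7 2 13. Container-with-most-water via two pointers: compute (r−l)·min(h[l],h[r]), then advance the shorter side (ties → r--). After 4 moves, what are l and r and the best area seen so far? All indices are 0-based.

l=2, r=9, best area=121

l=0 r=11: min(11,13)*11=121 best=121 *, l++
l=1 r=11: min(4,13)*10=40 best=121, l++
l=2 r=11: min(13,13)*9=117 best=121, r--
l=2 r=10: min(13,2)*8=16 best=121, r--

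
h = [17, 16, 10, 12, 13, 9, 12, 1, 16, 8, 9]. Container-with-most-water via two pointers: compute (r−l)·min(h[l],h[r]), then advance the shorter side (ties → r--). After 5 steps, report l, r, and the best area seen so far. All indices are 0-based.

l=0, r=5, best area=128

l=0 r=10: min(17,9)*10=90 best=90 *, r--
l=0 r=9: min(17,8)*9=72 best=90, r--
l=0 r=8: min(17,16)*8=128 best=128 *, r--
l=0 r=7: min(17,1)*7=7 best=128, r--
l=0 r=6: min(17,12)*6=72 best=128, r--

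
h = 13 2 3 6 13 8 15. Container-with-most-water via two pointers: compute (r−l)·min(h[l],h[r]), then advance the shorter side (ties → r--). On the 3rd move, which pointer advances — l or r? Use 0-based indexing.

l=0 r=6: min(13,15)*6=78 best=78 *, l++
l=1 r=6: min(2,15)*5=10 best=78, l++
l=2 r=6: min(3,15)*4=12 best=78, l++

l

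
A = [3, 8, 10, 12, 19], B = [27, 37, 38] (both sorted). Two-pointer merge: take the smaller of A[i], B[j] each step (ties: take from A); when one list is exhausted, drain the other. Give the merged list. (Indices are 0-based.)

i=0 j=0: A[i]=3<=B[j]=27 take 3, i++
i=1 j=0: A[i]=8<=B[j]=27 take 8, i++
i=2 j=0: A[i]=10<=B[j]=27 take 10, i++
i=3 j=0: A[i]=12<=B[j]=27 take 12, i++
i=4 j=0: A[i]=19<=B[j]=27 take 19, i++
i=5 j=0: A done, take B[j]=27, j++
i=5 j=1: A done, take B[j]=37, j++
i=5 j=2: A done, take B[j]=38, j++

[3, 8, 10, 12, 19, 27, 37, 38]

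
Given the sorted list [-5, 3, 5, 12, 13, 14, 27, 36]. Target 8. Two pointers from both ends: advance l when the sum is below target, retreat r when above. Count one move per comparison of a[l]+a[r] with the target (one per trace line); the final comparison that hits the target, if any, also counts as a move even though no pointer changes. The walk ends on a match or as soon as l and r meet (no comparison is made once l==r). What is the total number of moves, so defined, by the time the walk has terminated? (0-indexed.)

4 moves

[0,7] -5+36=31 >8 → r--
[0,6] -5+27=22 >8 → r--
[0,5] -5+14=9 >8 → r--
[0,4] -5+13=8 → found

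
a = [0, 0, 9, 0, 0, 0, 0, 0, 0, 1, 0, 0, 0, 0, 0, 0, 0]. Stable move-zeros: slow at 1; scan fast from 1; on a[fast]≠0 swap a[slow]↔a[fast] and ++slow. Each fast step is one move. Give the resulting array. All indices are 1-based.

(s=1,f=1) a[fast]=0 → fast++
(s=1,f=2) a[fast]=0 → fast++
(s=1,f=3) a[fast]=9≠0 swap→a[1]=9 → slow++,fast++
(s=2,f=4) a[fast]=0 → fast++
(s=2,f=5) a[fast]=0 → fast++
(s=2,f=6) a[fast]=0 → fast++
(s=2,f=7) a[fast]=0 → fast++
(s=2,f=8) a[fast]=0 → fast++
(s=2,f=9) a[fast]=0 → fast++
(s=2,f=10) a[fast]=1≠0 swap→a[2]=1 → slow++,fast++
(s=3,f=11) a[fast]=0 → fast++
(s=3,f=12) a[fast]=0 → fast++
(s=3,f=13) a[fast]=0 → fast++
(s=3,f=14) a[fast]=0 → fast++
(s=3,f=15) a[fast]=0 → fast++
(s=3,f=16) a[fast]=0 → fast++
(s=3,f=17) a[fast]=0 → fast++

[9, 1, 0, 0, 0, 0, 0, 0, 0, 0, 0, 0, 0, 0, 0, 0, 0]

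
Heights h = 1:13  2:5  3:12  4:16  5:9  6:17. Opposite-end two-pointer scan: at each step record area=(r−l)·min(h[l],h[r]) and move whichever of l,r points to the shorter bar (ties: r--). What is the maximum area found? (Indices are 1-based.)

[1,6] min(13,17)*5=65 best=65 * → l++
[2,6] min(5,17)*4=20 best=65 → l++
[3,6] min(12,17)*3=36 best=65 → l++
[4,6] min(16,17)*2=32 best=65 → l++
[5,6] min(9,17)*1=9 best=65 → l++

max area = 65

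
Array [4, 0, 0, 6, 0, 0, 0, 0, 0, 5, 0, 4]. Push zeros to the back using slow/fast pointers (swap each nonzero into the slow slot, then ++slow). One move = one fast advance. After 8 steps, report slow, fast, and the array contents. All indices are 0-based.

slow=2, fast=8, a=[4, 6, 0, 0, 0, 0, 0, 0, 0, 5, 0, 4]

slow=0 fast=0: a[fast]=4≠0 swap→a[0]=4, slow++,fast++
slow=1 fast=1: a[fast]=0, fast++
slow=1 fast=2: a[fast]=0, fast++
slow=1 fast=3: a[fast]=6≠0 swap→a[1]=6, slow++,fast++
slow=2 fast=4: a[fast]=0, fast++
slow=2 fast=5: a[fast]=0, fast++
slow=2 fast=6: a[fast]=0, fast++
slow=2 fast=7: a[fast]=0, fast++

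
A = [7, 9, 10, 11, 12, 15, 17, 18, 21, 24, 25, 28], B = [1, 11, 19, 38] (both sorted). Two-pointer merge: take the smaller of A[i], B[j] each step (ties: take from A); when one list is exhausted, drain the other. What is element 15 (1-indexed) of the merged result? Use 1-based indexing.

merged[15] = 28

i=1 j=1: A[i]=7>B[j]=1 take 1, j++
i=1 j=2: A[i]=7<=B[j]=11 take 7, i++
i=2 j=2: A[i]=9<=B[j]=11 take 9, i++
i=3 j=2: A[i]=10<=B[j]=11 take 10, i++
i=4 j=2: A[i]=11<=B[j]=11 take 11, i++
i=5 j=2: A[i]=12>B[j]=11 take 11, j++
i=5 j=3: A[i]=12<=B[j]=19 take 12, i++
i=6 j=3: A[i]=15<=B[j]=19 take 15, i++
i=7 j=3: A[i]=17<=B[j]=19 take 17, i++
i=8 j=3: A[i]=18<=B[j]=19 take 18, i++
i=9 j=3: A[i]=21>B[j]=19 take 19, j++
i=9 j=4: A[i]=21<=B[j]=38 take 21, i++
i=10 j=4: A[i]=24<=B[j]=38 take 24, i++
i=11 j=4: A[i]=25<=B[j]=38 take 25, i++
i=12 j=4: A[i]=28<=B[j]=38 take 28, i++
i=13 j=4: A done, take B[j]=38, j++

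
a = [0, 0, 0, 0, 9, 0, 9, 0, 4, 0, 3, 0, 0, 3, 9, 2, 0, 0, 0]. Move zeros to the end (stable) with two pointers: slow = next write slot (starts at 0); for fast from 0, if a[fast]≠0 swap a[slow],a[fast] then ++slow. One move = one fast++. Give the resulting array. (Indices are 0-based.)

slow=0 fast=0: a[fast]=0, fast++
slow=0 fast=1: a[fast]=0, fast++
slow=0 fast=2: a[fast]=0, fast++
slow=0 fast=3: a[fast]=0, fast++
slow=0 fast=4: a[fast]=9≠0 swap→a[0]=9, slow++,fast++
slow=1 fast=5: a[fast]=0, fast++
slow=1 fast=6: a[fast]=9≠0 swap→a[1]=9, slow++,fast++
slow=2 fast=7: a[fast]=0, fast++
slow=2 fast=8: a[fast]=4≠0 swap→a[2]=4, slow++,fast++
slow=3 fast=9: a[fast]=0, fast++
slow=3 fast=10: a[fast]=3≠0 swap→a[3]=3, slow++,fast++
slow=4 fast=11: a[fast]=0, fast++
slow=4 fast=12: a[fast]=0, fast++
slow=4 fast=13: a[fast]=3≠0 swap→a[4]=3, slow++,fast++
slow=5 fast=14: a[fast]=9≠0 swap→a[5]=9, slow++,fast++
slow=6 fast=15: a[fast]=2≠0 swap→a[6]=2, slow++,fast++
slow=7 fast=16: a[fast]=0, fast++
slow=7 fast=17: a[fast]=0, fast++
slow=7 fast=18: a[fast]=0, fast++

[9, 9, 4, 3, 3, 9, 2, 0, 0, 0, 0, 0, 0, 0, 0, 0, 0, 0, 0]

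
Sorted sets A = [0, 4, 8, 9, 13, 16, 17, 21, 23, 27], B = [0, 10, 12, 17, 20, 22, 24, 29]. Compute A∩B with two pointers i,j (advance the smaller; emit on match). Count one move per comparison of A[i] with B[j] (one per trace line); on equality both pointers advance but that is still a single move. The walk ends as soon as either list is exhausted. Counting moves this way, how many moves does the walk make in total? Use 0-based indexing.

[i=0,j=0] 0==0 emit → i++,j++
[i=1,j=1] 4<10 → i++
[i=2,j=1] 8<10 → i++
[i=3,j=1] 9<10 → i++
[i=4,j=1] 13>10 → j++
[i=4,j=2] 13>12 → j++
[i=4,j=3] 13<17 → i++
[i=5,j=3] 16<17 → i++
[i=6,j=3] 17==17 emit → i++,j++
[i=7,j=4] 21>20 → j++
[i=7,j=5] 21<22 → i++
[i=8,j=5] 23>22 → j++
[i=8,j=6] 23<24 → i++
[i=9,j=6] 27>24 → j++
[i=9,j=7] 27<29 → i++

15 moves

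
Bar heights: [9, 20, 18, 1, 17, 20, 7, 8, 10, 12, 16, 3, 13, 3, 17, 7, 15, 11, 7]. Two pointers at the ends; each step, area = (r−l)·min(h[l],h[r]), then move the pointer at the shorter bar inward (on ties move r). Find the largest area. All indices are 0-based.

max area = 225

[0,18] min(9,7)*18=126 best=126 * → r--
[0,17] min(9,11)*17=153 best=153 * → l++
[1,17] min(20,11)*16=176 best=176 * → r--
[1,16] min(20,15)*15=225 best=225 * → r--
[1,15] min(20,7)*14=98 best=225 → r--
[1,14] min(20,17)*13=221 best=225 → r--
[1,13] min(20,3)*12=36 best=225 → r--
[1,12] min(20,13)*11=143 best=225 → r--
[1,11] min(20,3)*10=30 best=225 → r--
[1,10] min(20,16)*9=144 best=225 → r--
[1,9] min(20,12)*8=96 best=225 → r--
[1,8] min(20,10)*7=70 best=225 → r--
[1,7] min(20,8)*6=48 best=225 → r--
[1,6] min(20,7)*5=35 best=225 → r--
[1,5] min(20,20)*4=80 best=225 → r--
[1,4] min(20,17)*3=51 best=225 → r--
[1,3] min(20,1)*2=2 best=225 → r--
[1,2] min(20,18)*1=18 best=225 → r--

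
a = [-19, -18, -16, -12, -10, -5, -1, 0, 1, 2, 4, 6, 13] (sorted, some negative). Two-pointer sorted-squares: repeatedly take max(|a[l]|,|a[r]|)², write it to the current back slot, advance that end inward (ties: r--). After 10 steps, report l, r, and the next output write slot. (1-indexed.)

l=7, r=9, next write slot=3

l=1 r=13: |-19|>|13| out[13]=361, l++
l=2 r=13: |-18|>|13| out[12]=324, l++
l=3 r=13: |-16|>|13| out[11]=256, l++
l=4 r=13: |-12|<=|13| out[10]=169, r--
l=4 r=12: |-12|>|6| out[9]=144, l++
l=5 r=12: |-10|>|6| out[8]=100, l++
l=6 r=12: |-5|<=|6| out[7]=36, r--
l=6 r=11: |-5|>|4| out[6]=25, l++
l=7 r=11: |-1|<=|4| out[5]=16, r--
l=7 r=10: |-1|<=|2| out[4]=4, r--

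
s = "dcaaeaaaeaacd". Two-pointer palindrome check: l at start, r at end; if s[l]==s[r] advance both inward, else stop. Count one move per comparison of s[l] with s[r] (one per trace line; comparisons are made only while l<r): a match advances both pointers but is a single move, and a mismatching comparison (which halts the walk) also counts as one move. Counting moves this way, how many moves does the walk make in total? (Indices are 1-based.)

6 moves

[1,13] 'd'=='d' → l++,r--
[2,12] 'c'=='c' → l++,r--
[3,11] 'a'=='a' → l++,r--
[4,10] 'a'=='a' → l++,r--
[5,9] 'e'=='e' → l++,r--
[6,8] 'a'=='a' → l++,r--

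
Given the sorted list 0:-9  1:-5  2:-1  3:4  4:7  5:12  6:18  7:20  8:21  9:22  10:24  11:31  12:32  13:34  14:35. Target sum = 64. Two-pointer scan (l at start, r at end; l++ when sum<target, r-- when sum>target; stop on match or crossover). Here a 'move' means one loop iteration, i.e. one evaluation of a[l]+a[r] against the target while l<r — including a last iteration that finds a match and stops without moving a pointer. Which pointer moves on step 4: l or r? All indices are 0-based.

l

[0,14] -9+35=26 <64 → l++
[1,14] -5+35=30 <64 → l++
[2,14] -1+35=34 <64 → l++
[3,14] 4+35=39 <64 → l++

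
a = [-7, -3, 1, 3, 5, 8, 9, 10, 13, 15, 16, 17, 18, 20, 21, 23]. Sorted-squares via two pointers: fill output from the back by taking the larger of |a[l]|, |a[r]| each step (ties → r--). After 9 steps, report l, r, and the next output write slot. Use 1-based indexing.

l=1, r=7, next write slot=7

[1,16] |-7|<=|23| out[16]=529 → r--
[1,15] |-7|<=|21| out[15]=441 → r--
[1,14] |-7|<=|20| out[14]=400 → r--
[1,13] |-7|<=|18| out[13]=324 → r--
[1,12] |-7|<=|17| out[12]=289 → r--
[1,11] |-7|<=|16| out[11]=256 → r--
[1,10] |-7|<=|15| out[10]=225 → r--
[1,9] |-7|<=|13| out[9]=169 → r--
[1,8] |-7|<=|10| out[8]=100 → r--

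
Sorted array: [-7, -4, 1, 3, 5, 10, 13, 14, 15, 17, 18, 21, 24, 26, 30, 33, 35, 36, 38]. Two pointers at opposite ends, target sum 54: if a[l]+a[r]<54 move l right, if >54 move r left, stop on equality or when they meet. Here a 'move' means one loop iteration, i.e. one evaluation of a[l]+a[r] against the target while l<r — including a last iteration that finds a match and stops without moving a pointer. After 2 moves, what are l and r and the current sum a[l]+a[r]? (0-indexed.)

[0,18] -7+38=31 <54 → l++
[1,18] -4+38=34 <54 → l++

l=2, r=18, sum=39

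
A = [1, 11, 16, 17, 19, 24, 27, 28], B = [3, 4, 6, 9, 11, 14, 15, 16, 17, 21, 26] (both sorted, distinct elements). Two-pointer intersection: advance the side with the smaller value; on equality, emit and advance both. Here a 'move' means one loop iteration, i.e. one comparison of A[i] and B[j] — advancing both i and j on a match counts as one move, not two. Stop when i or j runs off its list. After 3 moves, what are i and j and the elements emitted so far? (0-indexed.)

[i=0,j=0] 1<3 → i++
[i=1,j=0] 11>3 → j++
[i=1,j=1] 11>4 → j++

i=1, j=2, emitted=[]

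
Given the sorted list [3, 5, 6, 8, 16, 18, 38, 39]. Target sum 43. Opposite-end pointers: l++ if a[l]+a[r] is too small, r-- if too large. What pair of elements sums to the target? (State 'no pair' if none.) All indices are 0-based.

(5, 38)

[0,7] 3+39=42 <43 → l++
[1,7] 5+39=44 >43 → r--
[1,6] 5+38=43 → found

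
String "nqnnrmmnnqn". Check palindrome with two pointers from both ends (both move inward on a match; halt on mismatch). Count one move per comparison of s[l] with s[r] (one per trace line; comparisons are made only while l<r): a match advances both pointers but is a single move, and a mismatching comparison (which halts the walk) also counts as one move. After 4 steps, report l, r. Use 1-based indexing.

l=5, r=7

[1,11] 'n'=='n' → l++,r--
[2,10] 'q'=='q' → l++,r--
[3,9] 'n'=='n' → l++,r--
[4,8] 'n'=='n' → l++,r--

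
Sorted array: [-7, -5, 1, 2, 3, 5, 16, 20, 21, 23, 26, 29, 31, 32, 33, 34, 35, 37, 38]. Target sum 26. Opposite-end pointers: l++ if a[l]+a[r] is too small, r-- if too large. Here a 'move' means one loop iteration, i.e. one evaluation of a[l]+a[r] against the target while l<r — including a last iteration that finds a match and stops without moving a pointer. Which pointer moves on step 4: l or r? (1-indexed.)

[1,19] -7+38=31 >26 → r--
[1,18] -7+37=30 >26 → r--
[1,17] -7+35=28 >26 → r--
[1,16] -7+34=27 >26 → r--

r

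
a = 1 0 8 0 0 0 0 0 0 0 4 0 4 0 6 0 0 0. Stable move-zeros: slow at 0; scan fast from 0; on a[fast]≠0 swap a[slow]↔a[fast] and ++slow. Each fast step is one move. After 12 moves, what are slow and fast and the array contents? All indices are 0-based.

slow=0 fast=0: a[fast]=1≠0 swap→a[0]=1, slow++,fast++
slow=1 fast=1: a[fast]=0, fast++
slow=1 fast=2: a[fast]=8≠0 swap→a[1]=8, slow++,fast++
slow=2 fast=3: a[fast]=0, fast++
slow=2 fast=4: a[fast]=0, fast++
slow=2 fast=5: a[fast]=0, fast++
slow=2 fast=6: a[fast]=0, fast++
slow=2 fast=7: a[fast]=0, fast++
slow=2 fast=8: a[fast]=0, fast++
slow=2 fast=9: a[fast]=0, fast++
slow=2 fast=10: a[fast]=4≠0 swap→a[2]=4, slow++,fast++
slow=3 fast=11: a[fast]=0, fast++

slow=3, fast=12, a=[1, 8, 4, 0, 0, 0, 0, 0, 0, 0, 0, 0, 4, 0, 6, 0, 0, 0]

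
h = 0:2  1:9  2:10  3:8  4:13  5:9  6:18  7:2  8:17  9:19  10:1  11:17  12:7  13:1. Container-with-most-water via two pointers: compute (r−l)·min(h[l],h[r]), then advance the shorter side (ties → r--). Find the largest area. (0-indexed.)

max area = 91

[0,13] min(2,1)*13=13 best=13 * → r--
[0,12] min(2,7)*12=24 best=24 * → l++
[1,12] min(9,7)*11=77 best=77 * → r--
[1,11] min(9,17)*10=90 best=90 * → l++
[2,11] min(10,17)*9=90 best=90 → l++
[3,11] min(8,17)*8=64 best=90 → l++
[4,11] min(13,17)*7=91 best=91 * → l++
[5,11] min(9,17)*6=54 best=91 → l++
[6,11] min(18,17)*5=85 best=91 → r--
[6,10] min(18,1)*4=4 best=91 → r--
[6,9] min(18,19)*3=54 best=91 → l++
[7,9] min(2,19)*2=4 best=91 → l++
[8,9] min(17,19)*1=17 best=91 → l++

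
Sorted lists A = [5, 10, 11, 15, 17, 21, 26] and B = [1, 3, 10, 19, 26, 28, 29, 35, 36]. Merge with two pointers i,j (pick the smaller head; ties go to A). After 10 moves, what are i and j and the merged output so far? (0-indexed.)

i=0 j=0: A[i]=5>B[j]=1 take 1, j++
i=0 j=1: A[i]=5>B[j]=3 take 3, j++
i=0 j=2: A[i]=5<=B[j]=10 take 5, i++
i=1 j=2: A[i]=10<=B[j]=10 take 10, i++
i=2 j=2: A[i]=11>B[j]=10 take 10, j++
i=2 j=3: A[i]=11<=B[j]=19 take 11, i++
i=3 j=3: A[i]=15<=B[j]=19 take 15, i++
i=4 j=3: A[i]=17<=B[j]=19 take 17, i++
i=5 j=3: A[i]=21>B[j]=19 take 19, j++
i=5 j=4: A[i]=21<=B[j]=26 take 21, i++

i=6, j=4, merged so far=[1, 3, 5, 10, 10, 11, 15, 17, 19, 21]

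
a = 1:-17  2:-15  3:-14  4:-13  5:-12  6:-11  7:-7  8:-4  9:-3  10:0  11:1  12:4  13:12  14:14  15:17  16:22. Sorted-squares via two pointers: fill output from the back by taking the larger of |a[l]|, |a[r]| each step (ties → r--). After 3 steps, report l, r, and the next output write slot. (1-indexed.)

[1,16] |-17|<=|22| out[16]=484 → r--
[1,15] |-17|<=|17| out[15]=289 → r--
[1,14] |-17|>|14| out[14]=289 → l++

l=2, r=14, next write slot=13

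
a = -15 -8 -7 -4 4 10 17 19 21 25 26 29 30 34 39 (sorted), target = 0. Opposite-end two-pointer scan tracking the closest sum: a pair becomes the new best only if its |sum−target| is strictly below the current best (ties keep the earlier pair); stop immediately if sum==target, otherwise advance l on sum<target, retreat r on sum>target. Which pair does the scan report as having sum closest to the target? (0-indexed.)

[0,14] -15+39=24 d=24 * → r--
[0,13] -15+34=19 d=19 * → r--
[0,12] -15+30=15 d=15 * → r--
[0,11] -15+29=14 d=14 * → r--
[0,10] -15+26=11 d=11 * → r--
[0,9] -15+25=10 d=10 * → r--
[0,8] -15+21=6 d=6 * → r--
[0,7] -15+19=4 d=4 * → r--
[0,6] -15+17=2 d=2 * → r--
[0,5] -15+10=-5 d=5 → l++
[1,5] -8+10=2 d=2 → r--
[1,4] -8+4=-4 d=4 → l++
[2,4] -7+4=-3 d=3 → l++
[3,4] -4+4=0 d=0 * → stop

pair (-4, 4) with sum 0 (|Δ|=0)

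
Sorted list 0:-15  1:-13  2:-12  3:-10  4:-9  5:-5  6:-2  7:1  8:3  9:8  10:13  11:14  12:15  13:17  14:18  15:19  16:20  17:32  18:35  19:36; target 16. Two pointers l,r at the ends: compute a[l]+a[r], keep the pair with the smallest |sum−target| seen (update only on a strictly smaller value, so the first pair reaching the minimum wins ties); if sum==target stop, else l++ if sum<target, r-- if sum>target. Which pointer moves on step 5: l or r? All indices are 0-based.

l=0 r=19: -15+36=21 d=5 *, r--
l=0 r=18: -15+35=20 d=4 *, r--
l=0 r=17: -15+32=17 d=1 *, r--
l=0 r=16: -15+20=5 d=11, l++
l=1 r=16: -13+20=7 d=9, l++

l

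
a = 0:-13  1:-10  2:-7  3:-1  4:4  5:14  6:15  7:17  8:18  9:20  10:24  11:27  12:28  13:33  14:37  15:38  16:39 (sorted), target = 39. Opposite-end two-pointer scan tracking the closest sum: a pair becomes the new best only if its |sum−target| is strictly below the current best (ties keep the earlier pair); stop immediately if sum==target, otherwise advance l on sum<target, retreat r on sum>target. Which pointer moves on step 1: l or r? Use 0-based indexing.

l=0 r=16: -13+39=26 d=13 *, l++

l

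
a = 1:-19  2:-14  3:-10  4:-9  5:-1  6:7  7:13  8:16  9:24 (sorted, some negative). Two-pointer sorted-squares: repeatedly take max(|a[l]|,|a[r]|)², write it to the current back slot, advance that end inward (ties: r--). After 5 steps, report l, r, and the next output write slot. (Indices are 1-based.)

l=3, r=6, next write slot=4

[1,9] |-19|<=|24| out[9]=576 → r--
[1,8] |-19|>|16| out[8]=361 → l++
[2,8] |-14|<=|16| out[7]=256 → r--
[2,7] |-14|>|13| out[6]=196 → l++
[3,7] |-10|<=|13| out[5]=169 → r--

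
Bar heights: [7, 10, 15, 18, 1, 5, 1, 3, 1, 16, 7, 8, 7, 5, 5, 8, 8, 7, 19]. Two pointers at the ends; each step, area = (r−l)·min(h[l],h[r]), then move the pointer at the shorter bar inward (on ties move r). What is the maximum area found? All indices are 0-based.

max area = 270

[0,18] min(7,19)*18=126 best=126 * → l++
[1,18] min(10,19)*17=170 best=170 * → l++
[2,18] min(15,19)*16=240 best=240 * → l++
[3,18] min(18,19)*15=270 best=270 * → l++
[4,18] min(1,19)*14=14 best=270 → l++
[5,18] min(5,19)*13=65 best=270 → l++
[6,18] min(1,19)*12=12 best=270 → l++
[7,18] min(3,19)*11=33 best=270 → l++
[8,18] min(1,19)*10=10 best=270 → l++
[9,18] min(16,19)*9=144 best=270 → l++
[10,18] min(7,19)*8=56 best=270 → l++
[11,18] min(8,19)*7=56 best=270 → l++
[12,18] min(7,19)*6=42 best=270 → l++
[13,18] min(5,19)*5=25 best=270 → l++
[14,18] min(5,19)*4=20 best=270 → l++
[15,18] min(8,19)*3=24 best=270 → l++
[16,18] min(8,19)*2=16 best=270 → l++
[17,18] min(7,19)*1=7 best=270 → l++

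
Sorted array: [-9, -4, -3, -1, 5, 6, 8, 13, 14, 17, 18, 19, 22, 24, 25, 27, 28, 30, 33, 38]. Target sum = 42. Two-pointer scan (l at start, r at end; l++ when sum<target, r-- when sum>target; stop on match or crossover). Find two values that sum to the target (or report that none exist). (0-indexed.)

(14, 28)

[0,19] -9+38=29 <42 → l++
[1,19] -4+38=34 <42 → l++
[2,19] -3+38=35 <42 → l++
[3,19] -1+38=37 <42 → l++
[4,19] 5+38=43 >42 → r--
[4,18] 5+33=38 <42 → l++
[5,18] 6+33=39 <42 → l++
[6,18] 8+33=41 <42 → l++
[7,18] 13+33=46 >42 → r--
[7,17] 13+30=43 >42 → r--
[7,16] 13+28=41 <42 → l++
[8,16] 14+28=42 → found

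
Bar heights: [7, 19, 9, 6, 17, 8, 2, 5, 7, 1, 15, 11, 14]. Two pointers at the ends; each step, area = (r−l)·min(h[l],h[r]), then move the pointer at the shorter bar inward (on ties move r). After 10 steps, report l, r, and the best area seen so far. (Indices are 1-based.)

l=1 r=13: min(7,14)*12=84 best=84 *, l++
l=2 r=13: min(19,14)*11=154 best=154 *, r--
l=2 r=12: min(19,11)*10=110 best=154, r--
l=2 r=11: min(19,15)*9=135 best=154, r--
l=2 r=10: min(19,1)*8=8 best=154, r--
l=2 r=9: min(19,7)*7=49 best=154, r--
l=2 r=8: min(19,5)*6=30 best=154, r--
l=2 r=7: min(19,2)*5=10 best=154, r--
l=2 r=6: min(19,8)*4=32 best=154, r--
l=2 r=5: min(19,17)*3=51 best=154, r--

l=2, r=4, best area=154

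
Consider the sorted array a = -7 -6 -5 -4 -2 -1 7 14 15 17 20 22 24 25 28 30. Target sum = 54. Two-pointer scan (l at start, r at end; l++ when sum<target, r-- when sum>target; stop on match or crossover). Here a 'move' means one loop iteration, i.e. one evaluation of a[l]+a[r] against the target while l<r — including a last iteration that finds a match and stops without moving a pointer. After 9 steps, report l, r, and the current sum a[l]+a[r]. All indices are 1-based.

l=10, r=16, sum=47

[1,16] -7+30=23 <54 → l++
[2,16] -6+30=24 <54 → l++
[3,16] -5+30=25 <54 → l++
[4,16] -4+30=26 <54 → l++
[5,16] -2+30=28 <54 → l++
[6,16] -1+30=29 <54 → l++
[7,16] 7+30=37 <54 → l++
[8,16] 14+30=44 <54 → l++
[9,16] 15+30=45 <54 → l++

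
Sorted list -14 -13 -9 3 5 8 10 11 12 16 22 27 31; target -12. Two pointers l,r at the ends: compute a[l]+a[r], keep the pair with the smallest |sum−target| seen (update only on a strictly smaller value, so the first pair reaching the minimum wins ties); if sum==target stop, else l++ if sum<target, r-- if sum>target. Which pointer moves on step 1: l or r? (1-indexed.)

r

[1,13] -14+31=17 d=29 * → r--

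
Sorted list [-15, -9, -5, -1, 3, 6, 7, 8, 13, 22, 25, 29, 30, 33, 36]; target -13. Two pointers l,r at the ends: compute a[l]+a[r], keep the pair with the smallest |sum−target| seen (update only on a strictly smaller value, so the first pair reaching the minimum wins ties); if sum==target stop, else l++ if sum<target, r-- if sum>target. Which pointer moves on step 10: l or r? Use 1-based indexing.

l=1 r=15: -15+36=21 d=34 *, r--
l=1 r=14: -15+33=18 d=31 *, r--
l=1 r=13: -15+30=15 d=28 *, r--
l=1 r=12: -15+29=14 d=27 *, r--
l=1 r=11: -15+25=10 d=23 *, r--
l=1 r=10: -15+22=7 d=20 *, r--
l=1 r=9: -15+13=-2 d=11 *, r--
l=1 r=8: -15+8=-7 d=6 *, r--
l=1 r=7: -15+7=-8 d=5 *, r--
l=1 r=6: -15+6=-9 d=4 *, r--

r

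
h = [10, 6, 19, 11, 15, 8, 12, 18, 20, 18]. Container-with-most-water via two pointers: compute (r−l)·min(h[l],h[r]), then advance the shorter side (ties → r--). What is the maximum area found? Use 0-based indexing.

max area = 126

l=0 r=9: min(10,18)*9=90 best=90 *, l++
l=1 r=9: min(6,18)*8=48 best=90, l++
l=2 r=9: min(19,18)*7=126 best=126 *, r--
l=2 r=8: min(19,20)*6=114 best=126, l++
l=3 r=8: min(11,20)*5=55 best=126, l++
l=4 r=8: min(15,20)*4=60 best=126, l++
l=5 r=8: min(8,20)*3=24 best=126, l++
l=6 r=8: min(12,20)*2=24 best=126, l++
l=7 r=8: min(18,20)*1=18 best=126, l++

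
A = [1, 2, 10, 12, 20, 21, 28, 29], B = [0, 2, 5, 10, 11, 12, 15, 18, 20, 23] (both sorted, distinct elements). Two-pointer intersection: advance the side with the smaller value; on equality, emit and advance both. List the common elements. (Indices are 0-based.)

[i=0,j=0] 1>0 → j++
[i=0,j=1] 1<2 → i++
[i=1,j=1] 2==2 emit → i++,j++
[i=2,j=2] 10>5 → j++
[i=2,j=3] 10==10 emit → i++,j++
[i=3,j=4] 12>11 → j++
[i=3,j=5] 12==12 emit → i++,j++
[i=4,j=6] 20>15 → j++
[i=4,j=7] 20>18 → j++
[i=4,j=8] 20==20 emit → i++,j++
[i=5,j=9] 21<23 → i++
[i=6,j=9] 28>23 → j++

intersection = [2, 10, 12, 20]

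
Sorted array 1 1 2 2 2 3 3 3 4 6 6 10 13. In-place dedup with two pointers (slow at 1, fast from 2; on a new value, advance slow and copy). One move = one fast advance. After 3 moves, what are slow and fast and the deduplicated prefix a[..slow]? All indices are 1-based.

slow=2, fast=5, prefix=[1, 2]

(s=1,f=2) a[fast]=1=a[slow] dup → fast++
(s=1,f=3) a[fast]=2≠a[slow]=1 write a[2]=2 → slow++,fast++
(s=2,f=4) a[fast]=2=a[slow] dup → fast++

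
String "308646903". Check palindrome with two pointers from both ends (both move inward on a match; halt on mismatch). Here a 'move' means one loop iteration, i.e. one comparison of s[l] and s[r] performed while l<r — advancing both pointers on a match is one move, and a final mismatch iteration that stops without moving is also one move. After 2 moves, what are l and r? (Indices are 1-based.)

l=3, r=7

l=1 r=9: '3'=='3', l++,r--
l=2 r=8: '0'=='0', l++,r--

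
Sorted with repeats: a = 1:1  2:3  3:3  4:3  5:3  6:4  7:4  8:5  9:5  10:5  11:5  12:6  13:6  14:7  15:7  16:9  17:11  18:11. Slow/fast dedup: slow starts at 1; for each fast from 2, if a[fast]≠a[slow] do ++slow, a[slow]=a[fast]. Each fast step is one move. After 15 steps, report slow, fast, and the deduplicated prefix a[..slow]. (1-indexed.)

slow=7, fast=17, prefix=[1, 3, 4, 5, 6, 7, 9]

(s=1,f=2) a[fast]=3≠a[slow]=1 write a[2]=3 → slow++,fast++
(s=2,f=3) a[fast]=3=a[slow] dup → fast++
(s=2,f=4) a[fast]=3=a[slow] dup → fast++
(s=2,f=5) a[fast]=3=a[slow] dup → fast++
(s=2,f=6) a[fast]=4≠a[slow]=3 write a[3]=4 → slow++,fast++
(s=3,f=7) a[fast]=4=a[slow] dup → fast++
(s=3,f=8) a[fast]=5≠a[slow]=4 write a[4]=5 → slow++,fast++
(s=4,f=9) a[fast]=5=a[slow] dup → fast++
(s=4,f=10) a[fast]=5=a[slow] dup → fast++
(s=4,f=11) a[fast]=5=a[slow] dup → fast++
(s=4,f=12) a[fast]=6≠a[slow]=5 write a[5]=6 → slow++,fast++
(s=5,f=13) a[fast]=6=a[slow] dup → fast++
(s=5,f=14) a[fast]=7≠a[slow]=6 write a[6]=7 → slow++,fast++
(s=6,f=15) a[fast]=7=a[slow] dup → fast++
(s=6,f=16) a[fast]=9≠a[slow]=7 write a[7]=9 → slow++,fast++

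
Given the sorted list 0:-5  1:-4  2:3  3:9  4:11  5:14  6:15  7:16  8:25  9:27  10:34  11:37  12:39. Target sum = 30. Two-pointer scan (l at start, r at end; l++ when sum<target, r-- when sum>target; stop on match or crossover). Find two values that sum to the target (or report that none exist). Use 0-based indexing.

l=0 r=12: -5+39=34 >30, r--
l=0 r=11: -5+37=32 >30, r--
l=0 r=10: -5+34=29 <30, l++
l=1 r=10: -4+34=30, found

(-4, 34)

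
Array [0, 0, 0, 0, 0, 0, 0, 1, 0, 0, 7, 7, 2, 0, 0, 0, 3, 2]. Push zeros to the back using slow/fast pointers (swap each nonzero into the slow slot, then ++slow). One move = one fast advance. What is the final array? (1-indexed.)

slow=1 fast=1: a[fast]=0, fast++
slow=1 fast=2: a[fast]=0, fast++
slow=1 fast=3: a[fast]=0, fast++
slow=1 fast=4: a[fast]=0, fast++
slow=1 fast=5: a[fast]=0, fast++
slow=1 fast=6: a[fast]=0, fast++
slow=1 fast=7: a[fast]=0, fast++
slow=1 fast=8: a[fast]=1≠0 swap→a[1]=1, slow++,fast++
slow=2 fast=9: a[fast]=0, fast++
slow=2 fast=10: a[fast]=0, fast++
slow=2 fast=11: a[fast]=7≠0 swap→a[2]=7, slow++,fast++
slow=3 fast=12: a[fast]=7≠0 swap→a[3]=7, slow++,fast++
slow=4 fast=13: a[fast]=2≠0 swap→a[4]=2, slow++,fast++
slow=5 fast=14: a[fast]=0, fast++
slow=5 fast=15: a[fast]=0, fast++
slow=5 fast=16: a[fast]=0, fast++
slow=5 fast=17: a[fast]=3≠0 swap→a[5]=3, slow++,fast++
slow=6 fast=18: a[fast]=2≠0 swap→a[6]=2, slow++,fast++

[1, 7, 7, 2, 3, 2, 0, 0, 0, 0, 0, 0, 0, 0, 0, 0, 0, 0]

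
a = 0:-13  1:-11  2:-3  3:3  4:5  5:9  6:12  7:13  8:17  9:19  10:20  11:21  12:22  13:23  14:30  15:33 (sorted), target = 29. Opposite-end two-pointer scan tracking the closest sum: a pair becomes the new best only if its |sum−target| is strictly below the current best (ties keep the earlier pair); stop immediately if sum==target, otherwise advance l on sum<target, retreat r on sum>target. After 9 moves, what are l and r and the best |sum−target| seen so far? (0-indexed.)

l=5, r=11, best |Δ|=1

[0,15] -13+33=20 d=9 * → l++
[1,15] -11+33=22 d=7 * → l++
[2,15] -3+33=30 d=1 * → r--
[2,14] -3+30=27 d=2 → l++
[3,14] 3+30=33 d=4 → r--
[3,13] 3+23=26 d=3 → l++
[4,13] 5+23=28 d=1 → l++
[5,13] 9+23=32 d=3 → r--
[5,12] 9+22=31 d=2 → r--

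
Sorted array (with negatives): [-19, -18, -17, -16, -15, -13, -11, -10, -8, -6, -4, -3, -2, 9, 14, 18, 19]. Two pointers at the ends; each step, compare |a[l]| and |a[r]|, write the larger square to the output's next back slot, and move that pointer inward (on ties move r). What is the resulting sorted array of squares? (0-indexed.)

l=0 r=16: |-19|<=|19| out[16]=361, r--
l=0 r=15: |-19|>|18| out[15]=361, l++
l=1 r=15: |-18|<=|18| out[14]=324, r--
l=1 r=14: |-18|>|14| out[13]=324, l++
l=2 r=14: |-17|>|14| out[12]=289, l++
l=3 r=14: |-16|>|14| out[11]=256, l++
l=4 r=14: |-15|>|14| out[10]=225, l++
l=5 r=14: |-13|<=|14| out[9]=196, r--
l=5 r=13: |-13|>|9| out[8]=169, l++
l=6 r=13: |-11|>|9| out[7]=121, l++
l=7 r=13: |-10|>|9| out[6]=100, l++
l=8 r=13: |-8|<=|9| out[5]=81, r--
l=8 r=12: |-8|>|-2| out[4]=64, l++
l=9 r=12: |-6|>|-2| out[3]=36, l++
l=10 r=12: |-4|>|-2| out[2]=16, l++
l=11 r=12: |-3|>|-2| out[1]=9, l++
l=12 r=12: |-2|<=|-2| out[0]=4, r--

[4, 9, 16, 36, 64, 81, 100, 121, 169, 196, 225, 256, 289, 324, 324, 361, 361]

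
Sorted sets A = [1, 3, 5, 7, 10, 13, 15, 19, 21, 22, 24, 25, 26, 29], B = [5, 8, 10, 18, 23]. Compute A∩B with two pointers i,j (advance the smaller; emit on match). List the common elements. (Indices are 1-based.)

intersection = [5, 10]

[i=1,j=1] 1<5 → i++
[i=2,j=1] 3<5 → i++
[i=3,j=1] 5==5 emit → i++,j++
[i=4,j=2] 7<8 → i++
[i=5,j=2] 10>8 → j++
[i=5,j=3] 10==10 emit → i++,j++
[i=6,j=4] 13<18 → i++
[i=7,j=4] 15<18 → i++
[i=8,j=4] 19>18 → j++
[i=8,j=5] 19<23 → i++
[i=9,j=5] 21<23 → i++
[i=10,j=5] 22<23 → i++
[i=11,j=5] 24>23 → j++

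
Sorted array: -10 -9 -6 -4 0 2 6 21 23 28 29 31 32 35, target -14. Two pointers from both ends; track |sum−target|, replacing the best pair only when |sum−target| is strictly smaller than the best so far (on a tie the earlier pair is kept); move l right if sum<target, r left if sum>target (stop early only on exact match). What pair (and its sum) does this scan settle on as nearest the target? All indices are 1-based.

[1,14] -10+35=25 d=39 * → r--
[1,13] -10+32=22 d=36 * → r--
[1,12] -10+31=21 d=35 * → r--
[1,11] -10+29=19 d=33 * → r--
[1,10] -10+28=18 d=32 * → r--
[1,9] -10+23=13 d=27 * → r--
[1,8] -10+21=11 d=25 * → r--
[1,7] -10+6=-4 d=10 * → r--
[1,6] -10+2=-8 d=6 * → r--
[1,5] -10+0=-10 d=4 * → r--
[1,4] -10+-4=-14 d=0 * → stop

pair (-10, -4) with sum -14 (|Δ|=0)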